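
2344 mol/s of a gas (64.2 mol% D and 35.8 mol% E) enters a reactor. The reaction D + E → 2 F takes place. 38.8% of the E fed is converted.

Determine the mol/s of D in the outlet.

1180 mol/s

E reacted = 0.388 × 839.2 = 325.6 mol/s; ν_E = −1, so ξ = 325.6/1 = 325.6 mol/s.
Outlet amounts (n = n₀ + ν ξ):
  D: 1505 − 1(325.6) = 1179
  E: 839.2 − 1(325.6) = 513.6
  F: 0 + 2(325.6) = 651.2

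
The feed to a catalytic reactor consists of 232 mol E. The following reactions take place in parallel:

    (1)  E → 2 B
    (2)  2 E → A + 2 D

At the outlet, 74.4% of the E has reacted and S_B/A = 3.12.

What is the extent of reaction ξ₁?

ξ₁ = 75.6 mol

Conversion of E: E consumed = 0.744 × 232 = 172.6 mol = 1ξ₁ + 2ξ₂.
Selectivity: 2ξ₁ / (1ξ₂) = 3.12 → ξ₁ = 1.56 ξ₂.
Substitute: (1·1.56 + 2) ξ₂ = 172.6 → ξ₂ = 48.49 mol, ξ₁ = 75.64 mol.
Outlet amounts (n = n₀ + Σ ν·ξ):
  E: 232 − 1(75.64) − 2(48.49) = 59.39
  B: 0 + 2(75.64) = 151.3
  A: 0 + 1(48.49) = 48.49
  D: 0 + 2(48.49) = 96.97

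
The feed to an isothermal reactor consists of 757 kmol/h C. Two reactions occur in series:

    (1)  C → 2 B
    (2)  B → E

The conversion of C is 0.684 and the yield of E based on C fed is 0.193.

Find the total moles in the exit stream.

Conversion of C: C consumed = 1ξ₁ = 0.684 × 757 → ξ₁ = 517.8 kmol/h.
Yield of E: 1ξ₂ / 757 = 0.193 → ξ₂ = 146.1 kmol/h.
Outlet amounts (n = n₀ + Σ ν·ξ):
  C: 757 − 1(517.8) = 239.2
  B: 0 + 2(517.8) − 1(146.1) = 889.5
  E: 0 + 1(146.1) = 146.1
Total out = 239.2 + 889.5 + 146.1 = 1275 kmol/h.

1270 kmol/h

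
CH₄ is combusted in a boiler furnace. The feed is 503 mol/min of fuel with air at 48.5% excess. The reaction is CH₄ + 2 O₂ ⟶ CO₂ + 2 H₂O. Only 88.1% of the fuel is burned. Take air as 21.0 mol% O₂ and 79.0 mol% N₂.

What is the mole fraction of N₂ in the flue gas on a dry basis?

Stoichiometric O₂ = 2 × 503 = 1006 mol/min; O₂ fed = 1006 × 1.485 = 1494 mol/min.
N₂ fed = 1494 × 79/21 = 5620 mol/min.
Fuel reacted = 0.881 × 503 → ξ = 443.1 mol/min.
Outlet (n = n₀ + ν ξ):
  CH₄: 503 − 1(443.1) = 59.86
  O₂: 1494 − 2(443.1) = 607.6
  N₂: 5620 (inert)
  CO₂: 0 + 1(443.1) = 443.1
  H₂O: 0 + 2(443.1) = 886.3
Dry total = 6731 mol/min; y_N₂ (dry) = 5620 / 6731 = 0.835.

0.835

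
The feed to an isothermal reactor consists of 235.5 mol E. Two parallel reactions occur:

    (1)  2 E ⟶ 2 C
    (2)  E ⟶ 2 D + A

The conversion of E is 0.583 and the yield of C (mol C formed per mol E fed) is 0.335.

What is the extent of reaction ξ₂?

ξ₂ = 58.4 mol

Yield of C: 2ξ₁ / 235.5 = 0.335 → ξ₁ = 39.45 mol.
Conversion of E: 2ξ₁ + 1ξ₂ = 0.583 × 235.5 = 137.3 → ξ₂ = 58.4 mol.
Outlet amounts (n = n₀ + Σ ν·ξ):
  E: 235.5 − 2(39.45) − 1(58.4) = 98.2
  C: 0 + 2(39.45) = 78.89
  D: 0 + 2(58.4) = 116.8
  A: 0 + 1(58.4) = 58.4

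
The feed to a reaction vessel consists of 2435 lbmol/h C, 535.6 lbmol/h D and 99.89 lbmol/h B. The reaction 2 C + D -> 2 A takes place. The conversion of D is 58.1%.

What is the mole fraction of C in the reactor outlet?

0.657

D reacted = 0.581 × 535.6 = 311.2 lbmol/h; ν_D = −1, so ξ = 311.2/1 = 311.2 lbmol/h.
Outlet amounts (n = n₀ + ν ξ):
  C: 2435 − 2(311.2) = 1813
  D: 535.6 − 1(311.2) = 224.4
  A: 0 + 2(311.2) = 622.4
  B: 99.89 (inert)
Total out = 2759 lbmol/h; y_C = 1813 / 2759 = 0.6569.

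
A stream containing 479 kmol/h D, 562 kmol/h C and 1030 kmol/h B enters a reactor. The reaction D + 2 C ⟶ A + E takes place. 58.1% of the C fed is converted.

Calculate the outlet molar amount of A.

C reacted = 0.581 × 562 = 326.5 kmol/h; ν_C = −2, so ξ = 326.5/2 = 163.3 kmol/h.
Outlet amounts (n = n₀ + ν ξ):
  D: 479 − 1(163.3) = 315.7
  C: 562 − 2(163.3) = 235.5
  A: 0 + 1(163.3) = 163.3
  E: 0 + 1(163.3) = 163.3
  B: 1030 (inert)

163 kmol/h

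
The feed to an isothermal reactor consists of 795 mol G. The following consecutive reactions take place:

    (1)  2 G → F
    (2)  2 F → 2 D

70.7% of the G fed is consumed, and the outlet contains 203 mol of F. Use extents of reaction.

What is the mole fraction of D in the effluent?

0.152

Conversion of G: G consumed = 2ξ₁ = 0.707 × 795 → ξ₁ = 281 mol.
F balance: n_F = 0 + 1ξ₁ − 2ξ₂ = 203 → ξ₂ = (1·281 − 203)/2 = 39.02 mol.
Outlet amounts (n = n₀ + Σ ν·ξ):
  G: 795 − 2(281) = 232.9
  F: 0 + 1(281) − 2(39.02) = 203
  D: 0 + 2(39.02) = 78.03
Total out = 514 mol; y_D = 78.03 / 514 = 0.1518.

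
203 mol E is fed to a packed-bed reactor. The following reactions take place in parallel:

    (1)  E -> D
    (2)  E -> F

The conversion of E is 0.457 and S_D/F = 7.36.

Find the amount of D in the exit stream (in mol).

Conversion of E: E consumed = 0.457 × 203 = 92.77 mol = 1ξ₁ + 1ξ₂.
Selectivity: 1ξ₁ / (1ξ₂) = 7.36 → ξ₁ = 7.36 ξ₂.
Substitute: (1·7.36 + 1) ξ₂ = 92.77 → ξ₂ = 11.1 mol, ξ₁ = 81.67 mol.
Outlet amounts (n = n₀ + Σ ν·ξ):
  E: 203 − 1(81.67) − 1(11.1) = 110.2
  D: 0 + 1(81.67) = 81.67
  F: 0 + 1(11.1) = 11.1

81.7 mol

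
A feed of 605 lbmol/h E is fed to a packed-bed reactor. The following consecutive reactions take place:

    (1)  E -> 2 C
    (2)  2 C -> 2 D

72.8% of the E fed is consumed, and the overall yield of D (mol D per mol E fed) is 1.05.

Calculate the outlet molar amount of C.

Conversion of E: E consumed = 1ξ₁ = 0.728 × 605 → ξ₁ = 440.4 lbmol/h.
Yield of D: 2ξ₂ / 605 = 1.05 → ξ₂ = 317.6 lbmol/h.
Outlet amounts (n = n₀ + Σ ν·ξ):
  E: 605 − 1(440.4) = 164.6
  C: 0 + 2(440.4) − 2(317.6) = 245.6
  D: 0 + 2(317.6) = 635.2

246 lbmol/h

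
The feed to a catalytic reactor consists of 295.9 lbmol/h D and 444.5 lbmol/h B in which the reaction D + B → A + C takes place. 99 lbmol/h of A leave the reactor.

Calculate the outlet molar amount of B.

For A: n = n₀ + 1ξ → 99 = 0 + 1ξ, giving ξ = 99 lbmol/h.
Outlet amounts (n = n₀ + ν ξ):
  D: 295.9 − 1(99) = 196.9
  B: 444.5 − 1(99) = 345.5
  A: 0 + 1(99) = 99
  C: 0 + 1(99) = 99

346 lbmol/h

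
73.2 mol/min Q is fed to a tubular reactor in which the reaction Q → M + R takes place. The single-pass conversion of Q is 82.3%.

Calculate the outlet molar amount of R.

Q reacted = 0.823 × 73.2 = 60.24 mol/min; ν_Q = −1, so ξ = 60.24/1 = 60.24 mol/min.
Outlet amounts (n = n₀ + ν ξ):
  Q: 73.2 − 1(60.24) = 12.96
  M: 0 + 1(60.24) = 60.24
  R: 0 + 1(60.24) = 60.24

60.2 mol/min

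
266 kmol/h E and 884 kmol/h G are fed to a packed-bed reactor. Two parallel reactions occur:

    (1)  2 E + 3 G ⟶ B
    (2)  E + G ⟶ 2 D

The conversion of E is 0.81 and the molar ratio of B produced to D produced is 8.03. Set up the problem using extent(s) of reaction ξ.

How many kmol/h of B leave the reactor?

Conversion of E: E consumed = 0.81 × 266 = 215.5 kmol/h = 2ξ₁ + 1ξ₂.
Selectivity: 1ξ₁ / (2ξ₂) = 8.03 → ξ₁ = 16.06 ξ₂.
Substitute: (2·16.06 + 1) ξ₂ = 215.5 → ξ₂ = 6.505 kmol/h, ξ₁ = 104.5 kmol/h.
Outlet amounts (n = n₀ + Σ ν·ξ):
  E: 266 − 2(104.5) − 1(6.505) = 50.54
  G: 884 − 3(104.5) − 1(6.505) = 564.1
  B: 0 + 1(104.5) = 104.5
  D: 0 + 2(6.505) = 13.01

104 kmol/h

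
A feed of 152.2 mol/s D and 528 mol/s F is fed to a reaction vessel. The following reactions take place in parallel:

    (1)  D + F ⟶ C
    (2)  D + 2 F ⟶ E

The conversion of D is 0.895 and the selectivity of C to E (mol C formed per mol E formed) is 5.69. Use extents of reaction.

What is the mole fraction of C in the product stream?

Conversion of D: D consumed = 0.895 × 152.2 = 136.2 mol/s = 1ξ₁ + 1ξ₂.
Selectivity: 1ξ₁ / (1ξ₂) = 5.69 → ξ₁ = 5.69 ξ₂.
Substitute: (1·5.69 + 1) ξ₂ = 136.2 → ξ₂ = 20.36 mol/s, ξ₁ = 115.9 mol/s.
Outlet amounts (n = n₀ + Σ ν·ξ):
  D: 152.2 − 1(115.9) − 1(20.36) = 15.98
  F: 528 − 1(115.9) − 2(20.36) = 371.4
  C: 0 + 1(115.9) = 115.9
  E: 0 + 1(20.36) = 20.36
Total out = 523.6 mol/s; y_C = 115.9 / 523.6 = 0.2213.

0.221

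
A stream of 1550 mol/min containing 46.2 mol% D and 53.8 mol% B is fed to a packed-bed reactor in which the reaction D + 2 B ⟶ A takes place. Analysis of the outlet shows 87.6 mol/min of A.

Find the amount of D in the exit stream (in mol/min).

628 mol/min

For A: n = n₀ + 1ξ → 87.6 = 0 + 1ξ, giving ξ = 87.6 mol/min.
Outlet amounts (n = n₀ + ν ξ):
  D: 716.1 − 1(87.6) = 628.5
  B: 833.9 − 2(87.6) = 658.7
  A: 0 + 1(87.6) = 87.6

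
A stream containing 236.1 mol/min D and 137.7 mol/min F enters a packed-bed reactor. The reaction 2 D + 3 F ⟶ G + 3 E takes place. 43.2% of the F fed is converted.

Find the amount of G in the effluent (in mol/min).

19.8 mol/min

F reacted = 0.432 × 137.7 = 59.49 mol/min; ν_F = −3, so ξ = 59.49/3 = 19.83 mol/min.
Outlet amounts (n = n₀ + ν ξ):
  D: 236.1 − 2(19.83) = 196.4
  F: 137.7 − 3(19.83) = 78.21
  G: 0 + 1(19.83) = 19.83
  E: 0 + 3(19.83) = 59.49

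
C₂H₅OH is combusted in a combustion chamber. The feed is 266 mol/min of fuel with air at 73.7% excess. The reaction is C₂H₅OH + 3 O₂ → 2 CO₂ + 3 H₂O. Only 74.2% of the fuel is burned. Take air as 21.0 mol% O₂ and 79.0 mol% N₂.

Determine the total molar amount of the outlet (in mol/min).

Stoichiometric O₂ = 3 × 266 = 798 mol/min; O₂ fed = 798 × 1.737 = 1386 mol/min.
N₂ fed = 1386 × 79/21 = 5214 mol/min.
Fuel reacted = 0.742 × 266 → ξ = 197.4 mol/min.
Outlet (n = n₀ + ν ξ):
  C₂H₅OH: 266 − 1(197.4) = 68.63
  O₂: 1386 − 3(197.4) = 794
  N₂: 5214 (inert)
  CO₂: 0 + 2(197.4) = 394.7
  H₂O: 0 + 3(197.4) = 592.1
Total out = 68.63 + 794 + 5214 + 394.7 + 592.1 = 7064 mol/min.

7060 mol/min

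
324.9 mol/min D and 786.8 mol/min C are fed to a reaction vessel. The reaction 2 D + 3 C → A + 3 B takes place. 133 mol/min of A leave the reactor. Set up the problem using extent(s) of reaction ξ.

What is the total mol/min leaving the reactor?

979 mol/min

For A: n = n₀ + 1ξ → 133 = 0 + 1ξ, giving ξ = 133 mol/min.
Outlet amounts (n = n₀ + ν ξ):
  D: 324.9 − 2(133) = 58.9
  C: 786.8 − 3(133) = 387.8
  A: 0 + 1(133) = 133
  B: 0 + 3(133) = 399
Total out = 58.9 + 387.8 + 133 + 399 = 978.7 mol/min.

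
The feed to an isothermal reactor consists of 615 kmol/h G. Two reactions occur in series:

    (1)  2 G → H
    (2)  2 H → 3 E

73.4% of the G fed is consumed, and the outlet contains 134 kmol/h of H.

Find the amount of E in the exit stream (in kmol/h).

138 kmol/h

Conversion of G: G consumed = 2ξ₁ = 0.734 × 615 → ξ₁ = 225.7 kmol/h.
H balance: n_H = 0 + 1ξ₁ − 2ξ₂ = 134 → ξ₂ = (1·225.7 − 134)/2 = 45.85 kmol/h.
Outlet amounts (n = n₀ + Σ ν·ξ):
  G: 615 − 2(225.7) = 163.6
  H: 0 + 1(225.7) − 2(45.85) = 134
  E: 0 + 3(45.85) = 137.6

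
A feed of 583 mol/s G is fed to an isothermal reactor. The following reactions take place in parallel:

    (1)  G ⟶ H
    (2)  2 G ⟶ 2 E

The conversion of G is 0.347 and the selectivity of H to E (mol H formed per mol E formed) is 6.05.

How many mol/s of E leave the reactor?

28.7 mol/s

Conversion of G: G consumed = 0.347 × 583 = 202.3 mol/s = 1ξ₁ + 2ξ₂.
Selectivity: 1ξ₁ / (2ξ₂) = 6.05 → ξ₁ = 12.1 ξ₂.
Substitute: (1·12.1 + 2) ξ₂ = 202.3 → ξ₂ = 14.35 mol/s, ξ₁ = 173.6 mol/s.
Outlet amounts (n = n₀ + Σ ν·ξ):
  G: 583 − 1(173.6) − 2(14.35) = 380.7
  H: 0 + 1(173.6) = 173.6
  E: 0 + 2(14.35) = 28.7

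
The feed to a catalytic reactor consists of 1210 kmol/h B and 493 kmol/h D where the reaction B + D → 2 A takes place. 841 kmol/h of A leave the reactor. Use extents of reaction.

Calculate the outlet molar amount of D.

For A: n = n₀ + 2ξ → 841 = 0 + 2ξ, giving ξ = 420.5 kmol/h.
Outlet amounts (n = n₀ + ν ξ):
  B: 1210 − 1(420.5) = 789.5
  D: 493 − 1(420.5) = 72.5
  A: 0 + 2(420.5) = 841

72.5 kmol/h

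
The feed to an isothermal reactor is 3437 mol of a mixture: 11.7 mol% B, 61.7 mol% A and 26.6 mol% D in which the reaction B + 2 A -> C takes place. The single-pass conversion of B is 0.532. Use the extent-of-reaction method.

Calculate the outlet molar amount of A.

B reacted = 0.532 × 402.1 = 213.9 mol; ν_B = −1, so ξ = 213.9/1 = 213.9 mol.
Outlet amounts (n = n₀ + ν ξ):
  B: 402.1 − 1(213.9) = 188.2
  A: 2121 − 2(213.9) = 1693
  C: 0 + 1(213.9) = 213.9
  D: 914.2 (inert)

1690 mol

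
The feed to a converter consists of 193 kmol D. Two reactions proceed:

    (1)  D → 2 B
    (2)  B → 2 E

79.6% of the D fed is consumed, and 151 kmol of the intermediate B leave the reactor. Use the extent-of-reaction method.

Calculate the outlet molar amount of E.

Conversion of D: D consumed = 1ξ₁ = 0.796 × 193 → ξ₁ = 153.6 kmol.
B balance: n_B = 0 + 2ξ₁ − 1ξ₂ = 151 → ξ₂ = (2·153.6 − 151)/1 = 156.3 kmol.
Outlet amounts (n = n₀ + Σ ν·ξ):
  D: 193 − 1(153.6) = 39.37
  B: 0 + 2(153.6) − 1(156.3) = 151
  E: 0 + 2(156.3) = 312.5

313 kmol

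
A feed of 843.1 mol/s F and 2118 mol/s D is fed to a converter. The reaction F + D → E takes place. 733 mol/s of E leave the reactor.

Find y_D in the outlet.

0.622

For E: n = n₀ + 1ξ → 733 = 0 + 1ξ, giving ξ = 733 mol/s.
Outlet amounts (n = n₀ + ν ξ):
  F: 843.1 − 1(733) = 110.1
  D: 2118 − 1(733) = 1385
  E: 0 + 1(733) = 733
Total out = 2228 mol/s; y_D = 1385 / 2228 = 0.6216.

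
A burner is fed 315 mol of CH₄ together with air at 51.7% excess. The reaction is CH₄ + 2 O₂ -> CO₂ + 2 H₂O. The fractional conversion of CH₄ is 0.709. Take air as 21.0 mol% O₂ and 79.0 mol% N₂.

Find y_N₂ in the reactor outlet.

0.739

Stoichiometric O₂ = 2 × 315 = 630 mol; O₂ fed = 630 × 1.517 = 955.7 mol.
N₂ fed = 955.7 × 79/21 = 3595 mol.
Fuel reacted = 0.709 × 315 → ξ = 223.3 mol.
Outlet (n = n₀ + ν ξ):
  CH₄: 315 − 1(223.3) = 91.67
  O₂: 955.7 − 2(223.3) = 509
  N₂: 3595 (inert)
  CO₂: 0 + 1(223.3) = 223.3
  H₂O: 0 + 2(223.3) = 446.7
Total out = 4866 mol; y_N₂ = 3595 / 4866 = 0.7389.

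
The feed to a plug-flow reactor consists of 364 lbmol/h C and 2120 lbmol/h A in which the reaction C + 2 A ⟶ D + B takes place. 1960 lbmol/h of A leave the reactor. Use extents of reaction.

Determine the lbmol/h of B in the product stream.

80 lbmol/h

For A: n = n₀ − 2ξ → 1960 = 2120 − 2ξ, giving ξ = 80 lbmol/h.
Outlet amounts (n = n₀ + ν ξ):
  C: 364 − 1(80) = 284
  A: 2120 − 2(80) = 1960
  D: 0 + 1(80) = 80
  B: 0 + 1(80) = 80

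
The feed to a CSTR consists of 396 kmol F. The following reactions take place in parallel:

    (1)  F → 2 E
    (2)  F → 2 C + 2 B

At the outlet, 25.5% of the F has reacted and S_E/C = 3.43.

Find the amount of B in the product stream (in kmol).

45.6 kmol

Conversion of F: F consumed = 0.255 × 396 = 101 kmol = 1ξ₁ + 1ξ₂.
Selectivity: 2ξ₁ / (2ξ₂) = 3.43 → ξ₁ = 3.43 ξ₂.
Substitute: (1·3.43 + 1) ξ₂ = 101 → ξ₂ = 22.79 kmol, ξ₁ = 78.19 kmol.
Outlet amounts (n = n₀ + Σ ν·ξ):
  F: 396 − 1(78.19) − 1(22.79) = 295
  E: 0 + 2(78.19) = 156.4
  C: 0 + 2(22.79) = 45.59
  B: 0 + 2(22.79) = 45.59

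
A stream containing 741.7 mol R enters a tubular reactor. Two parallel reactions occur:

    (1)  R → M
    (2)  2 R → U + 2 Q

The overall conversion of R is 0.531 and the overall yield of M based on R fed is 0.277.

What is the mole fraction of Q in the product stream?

0.225

Yield of M: 1ξ₁ / 741.7 = 0.277 → ξ₁ = 205.5 mol.
Conversion of R: 1ξ₁ + 2ξ₂ = 0.531 × 741.7 = 393.8 → ξ₂ = 94.2 mol.
Outlet amounts (n = n₀ + Σ ν·ξ):
  R: 741.7 − 1(205.5) − 2(94.2) = 347.9
  M: 0 + 1(205.5) = 205.5
  U: 0 + 1(94.2) = 94.2
  Q: 0 + 2(94.2) = 188.4
Total out = 835.9 mol; y_Q = 188.4 / 835.9 = 0.2254.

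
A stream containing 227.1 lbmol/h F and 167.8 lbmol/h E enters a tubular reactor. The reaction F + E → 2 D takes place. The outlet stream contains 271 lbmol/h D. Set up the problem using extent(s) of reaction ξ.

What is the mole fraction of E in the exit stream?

For D: n = n₀ + 2ξ → 271 = 0 + 2ξ, giving ξ = 135.5 lbmol/h.
Outlet amounts (n = n₀ + ν ξ):
  F: 227.1 − 1(135.5) = 91.6
  E: 167.8 − 1(135.5) = 32.3
  D: 0 + 2(135.5) = 271
Total out = 394.9 lbmol/h; y_E = 32.3 / 394.9 = 0.08179.

0.0818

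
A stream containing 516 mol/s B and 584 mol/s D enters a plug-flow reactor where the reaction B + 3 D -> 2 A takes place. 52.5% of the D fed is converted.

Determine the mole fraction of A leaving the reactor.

D reacted = 0.525 × 584 = 306.6 mol/s; ν_D = −3, so ξ = 306.6/3 = 102.2 mol/s.
Outlet amounts (n = n₀ + ν ξ):
  B: 516 − 1(102.2) = 413.8
  D: 584 − 3(102.2) = 277.4
  A: 0 + 2(102.2) = 204.4
Total out = 895.6 mol/s; y_A = 204.4 / 895.6 = 0.2282.

0.228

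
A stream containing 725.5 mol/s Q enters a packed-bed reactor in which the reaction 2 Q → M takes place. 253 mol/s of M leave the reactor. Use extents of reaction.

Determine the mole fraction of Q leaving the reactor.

For M: n = n₀ + 1ξ → 253 = 0 + 1ξ, giving ξ = 253 mol/s.
Outlet amounts (n = n₀ + ν ξ):
  Q: 725.5 − 2(253) = 219.5
  M: 0 + 1(253) = 253
Total out = 472.5 mol/s; y_Q = 219.5 / 472.5 = 0.4646.

0.465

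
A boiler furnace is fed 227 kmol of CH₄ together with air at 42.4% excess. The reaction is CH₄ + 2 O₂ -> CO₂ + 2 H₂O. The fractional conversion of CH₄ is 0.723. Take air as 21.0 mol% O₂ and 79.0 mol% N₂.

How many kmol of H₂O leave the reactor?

Stoichiometric O₂ = 2 × 227 = 454 kmol; O₂ fed = 454 × 1.424 = 646.5 kmol.
N₂ fed = 646.5 × 79/21 = 2432 kmol.
Fuel reacted = 0.723 × 227 → ξ = 164.1 kmol.
Outlet (n = n₀ + ν ξ):
  CH₄: 227 − 1(164.1) = 62.88
  O₂: 646.5 − 2(164.1) = 318.3
  N₂: 2432 (inert)
  CO₂: 0 + 1(164.1) = 164.1
  H₂O: 0 + 2(164.1) = 328.2

328 kmol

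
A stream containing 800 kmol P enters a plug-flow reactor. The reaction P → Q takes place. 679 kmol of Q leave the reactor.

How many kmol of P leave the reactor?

121 kmol

For Q: n = n₀ + 1ξ → 679 = 0 + 1ξ, giving ξ = 679 kmol.
Outlet amounts (n = n₀ + ν ξ):
  P: 800 − 1(679) = 121
  Q: 0 + 1(679) = 679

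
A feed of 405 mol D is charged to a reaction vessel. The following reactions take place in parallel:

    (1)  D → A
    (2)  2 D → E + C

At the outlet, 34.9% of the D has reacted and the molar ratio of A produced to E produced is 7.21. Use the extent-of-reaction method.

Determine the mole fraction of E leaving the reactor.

Conversion of D: D consumed = 0.349 × 405 = 141.3 mol = 1ξ₁ + 2ξ₂.
Selectivity: 1ξ₁ / (1ξ₂) = 7.21 → ξ₁ = 7.21 ξ₂.
Substitute: (1·7.21 + 2) ξ₂ = 141.3 → ξ₂ = 15.35 mol, ξ₁ = 110.7 mol.
Outlet amounts (n = n₀ + Σ ν·ξ):
  D: 405 − 1(110.7) − 2(15.35) = 263.7
  A: 0 + 1(110.7) = 110.7
  E: 0 + 1(15.35) = 15.35
  C: 0 + 1(15.35) = 15.35
Total out = 405 mol; y_E = 15.35 / 405 = 0.03789.

0.0379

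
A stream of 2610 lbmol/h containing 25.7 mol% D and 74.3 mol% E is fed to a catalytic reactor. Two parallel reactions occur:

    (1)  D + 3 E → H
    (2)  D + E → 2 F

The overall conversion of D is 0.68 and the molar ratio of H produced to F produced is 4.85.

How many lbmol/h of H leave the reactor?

Conversion of D: D consumed = 0.68 × 670.8 = 456.1 lbmol/h = 1ξ₁ + 1ξ₂.
Selectivity: 1ξ₁ / (2ξ₂) = 4.85 → ξ₁ = 9.7 ξ₂.
Substitute: (1·9.7 + 1) ξ₂ = 456.1 → ξ₂ = 42.63 lbmol/h, ξ₁ = 413.5 lbmol/h.
Outlet amounts (n = n₀ + Σ ν·ξ):
  D: 670.8 − 1(413.5) − 1(42.63) = 214.6
  E: 1939 − 3(413.5) − 1(42.63) = 656.1
  H: 0 + 1(413.5) = 413.5
  F: 0 + 2(42.63) = 85.26

413 lbmol/h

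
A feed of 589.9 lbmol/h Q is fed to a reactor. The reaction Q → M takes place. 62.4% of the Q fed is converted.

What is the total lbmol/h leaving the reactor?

590 lbmol/h

Q reacted = 0.624 × 589.9 = 368.1 lbmol/h; ν_Q = −1, so ξ = 368.1/1 = 368.1 lbmol/h.
Outlet amounts (n = n₀ + ν ξ):
  Q: 589.9 − 1(368.1) = 221.8
  M: 0 + 1(368.1) = 368.1
Total out = 221.8 + 368.1 = 589.9 lbmol/h.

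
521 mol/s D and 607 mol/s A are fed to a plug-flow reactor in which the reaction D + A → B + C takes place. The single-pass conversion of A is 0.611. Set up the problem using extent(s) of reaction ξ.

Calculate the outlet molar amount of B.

371 mol/s

A reacted = 0.611 × 607 = 370.9 mol/s; ν_A = −1, so ξ = 370.9/1 = 370.9 mol/s.
Outlet amounts (n = n₀ + ν ξ):
  D: 521 − 1(370.9) = 150.1
  A: 607 − 1(370.9) = 236.1
  B: 0 + 1(370.9) = 370.9
  C: 0 + 1(370.9) = 370.9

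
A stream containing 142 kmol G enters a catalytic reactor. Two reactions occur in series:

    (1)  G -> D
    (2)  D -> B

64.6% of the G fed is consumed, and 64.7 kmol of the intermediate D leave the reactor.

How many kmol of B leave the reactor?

27 kmol

Conversion of G: G consumed = 1ξ₁ = 0.646 × 142 → ξ₁ = 91.73 kmol.
D balance: n_D = 0 + 1ξ₁ − 1ξ₂ = 64.7 → ξ₂ = (1·91.73 − 64.7)/1 = 27.03 kmol.
Outlet amounts (n = n₀ + Σ ν·ξ):
  G: 142 − 1(91.73) = 50.27
  D: 0 + 1(91.73) − 1(27.03) = 64.7
  B: 0 + 1(27.03) = 27.03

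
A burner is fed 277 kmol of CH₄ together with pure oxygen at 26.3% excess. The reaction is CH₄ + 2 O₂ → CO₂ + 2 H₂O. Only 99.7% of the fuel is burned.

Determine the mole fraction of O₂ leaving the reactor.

Stoichiometric O₂ = 2 × 277 = 554 kmol; O₂ fed = 554 × 1.263 = 699.7 kmol.
Fuel reacted = 0.997 × 277 → ξ = 276.2 kmol.
Outlet (n = n₀ + ν ξ):
  CH₄: 277 − 1(276.2) = 0.831
  O₂: 699.7 − 2(276.2) = 147.4
  CO₂: 0 + 1(276.2) = 276.2
  H₂O: 0 + 2(276.2) = 552.3
Total out = 976.7 kmol; y_O₂ = 147.4 / 976.7 = 0.1509.

0.151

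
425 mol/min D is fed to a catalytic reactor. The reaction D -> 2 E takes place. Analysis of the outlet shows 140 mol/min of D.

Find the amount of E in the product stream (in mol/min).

For D: n = n₀ − 1ξ → 140 = 425 − 1ξ, giving ξ = 285 mol/min.
Outlet amounts (n = n₀ + ν ξ):
  D: 425 − 1(285) = 140
  E: 0 + 2(285) = 570

570 mol/min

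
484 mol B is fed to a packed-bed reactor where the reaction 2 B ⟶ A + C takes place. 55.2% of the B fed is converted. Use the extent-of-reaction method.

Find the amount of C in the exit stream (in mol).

134 mol

B reacted = 0.552 × 484 = 267.2 mol; ν_B = −2, so ξ = 267.2/2 = 133.6 mol.
Outlet amounts (n = n₀ + ν ξ):
  B: 484 − 2(133.6) = 216.8
  A: 0 + 1(133.6) = 133.6
  C: 0 + 1(133.6) = 133.6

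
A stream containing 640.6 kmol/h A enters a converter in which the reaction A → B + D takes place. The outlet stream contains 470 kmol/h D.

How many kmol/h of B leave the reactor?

For D: n = n₀ + 1ξ → 470 = 0 + 1ξ, giving ξ = 470 kmol/h.
Outlet amounts (n = n₀ + ν ξ):
  A: 640.6 − 1(470) = 170.6
  B: 0 + 1(470) = 470
  D: 0 + 1(470) = 470

470 kmol/h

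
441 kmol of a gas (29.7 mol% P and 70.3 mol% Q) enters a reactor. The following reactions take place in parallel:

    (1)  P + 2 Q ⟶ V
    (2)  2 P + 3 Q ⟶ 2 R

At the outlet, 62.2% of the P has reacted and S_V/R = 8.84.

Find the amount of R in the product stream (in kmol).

8.28 kmol

Conversion of P: P consumed = 0.622 × 131 = 81.47 kmol = 1ξ₁ + 2ξ₂.
Selectivity: 1ξ₁ / (2ξ₂) = 8.84 → ξ₁ = 17.68 ξ₂.
Substitute: (1·17.68 + 2) ξ₂ = 81.47 → ξ₂ = 4.14 kmol, ξ₁ = 73.19 kmol.
Outlet amounts (n = n₀ + Σ ν·ξ):
  P: 131 − 1(73.19) − 2(4.14) = 49.51
  Q: 310 − 2(73.19) − 3(4.14) = 151.2
  V: 0 + 1(73.19) = 73.19
  R: 0 + 2(4.14) = 8.279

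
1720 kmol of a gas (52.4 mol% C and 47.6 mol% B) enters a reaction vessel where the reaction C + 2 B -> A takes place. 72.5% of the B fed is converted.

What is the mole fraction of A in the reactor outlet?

0.263

B reacted = 0.725 × 818.7 = 593.6 kmol; ν_B = −2, so ξ = 593.6/2 = 296.8 kmol.
Outlet amounts (n = n₀ + ν ξ):
  C: 901.3 − 1(296.8) = 604.5
  B: 818.7 − 2(296.8) = 225.1
  A: 0 + 1(296.8) = 296.8
Total out = 1126 kmol; y_A = 296.8 / 1126 = 0.2635.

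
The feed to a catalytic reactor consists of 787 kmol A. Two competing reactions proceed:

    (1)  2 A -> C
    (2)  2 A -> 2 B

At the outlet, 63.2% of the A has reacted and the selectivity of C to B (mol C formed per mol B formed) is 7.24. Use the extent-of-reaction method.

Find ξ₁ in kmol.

Conversion of A: A consumed = 0.632 × 787 = 497.4 kmol = 2ξ₁ + 2ξ₂.
Selectivity: 1ξ₁ / (2ξ₂) = 7.24 → ξ₁ = 14.48 ξ₂.
Substitute: (2·14.48 + 2) ξ₂ = 497.4 → ξ₂ = 16.07 kmol, ξ₁ = 232.6 kmol.
Outlet amounts (n = n₀ + Σ ν·ξ):
  A: 787 − 2(232.6) − 2(16.07) = 289.6
  C: 0 + 1(232.6) = 232.6
  B: 0 + 2(16.07) = 32.13

ξ₁ = 233 kmol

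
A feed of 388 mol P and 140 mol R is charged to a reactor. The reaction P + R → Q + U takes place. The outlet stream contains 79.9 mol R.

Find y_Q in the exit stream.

For R: n = n₀ − 1ξ → 79.9 = 140 − 1ξ, giving ξ = 60.1 mol.
Outlet amounts (n = n₀ + ν ξ):
  P: 388 − 1(60.1) = 327.9
  R: 140 − 1(60.1) = 79.9
  Q: 0 + 1(60.1) = 60.1
  U: 0 + 1(60.1) = 60.1
Total out = 528 mol; y_Q = 60.1 / 528 = 0.1138.

0.114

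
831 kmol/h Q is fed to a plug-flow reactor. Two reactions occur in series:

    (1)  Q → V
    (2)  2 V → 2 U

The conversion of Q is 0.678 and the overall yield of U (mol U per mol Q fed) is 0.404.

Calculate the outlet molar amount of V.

228 kmol/h

Conversion of Q: Q consumed = 1ξ₁ = 0.678 × 831 → ξ₁ = 563.4 kmol/h.
Yield of U: 2ξ₂ / 831 = 0.404 → ξ₂ = 167.9 kmol/h.
Outlet amounts (n = n₀ + Σ ν·ξ):
  Q: 831 − 1(563.4) = 267.6
  V: 0 + 1(563.4) − 2(167.9) = 227.7
  U: 0 + 2(167.9) = 335.7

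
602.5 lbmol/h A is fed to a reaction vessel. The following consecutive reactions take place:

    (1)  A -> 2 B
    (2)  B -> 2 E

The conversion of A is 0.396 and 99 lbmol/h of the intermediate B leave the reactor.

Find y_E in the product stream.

0.62

Conversion of A: A consumed = 1ξ₁ = 0.396 × 602.5 → ξ₁ = 238.6 lbmol/h.
B balance: n_B = 0 + 2ξ₁ − 1ξ₂ = 99 → ξ₂ = (2·238.6 − 99)/1 = 378.2 lbmol/h.
Outlet amounts (n = n₀ + Σ ν·ξ):
  A: 602.5 − 1(238.6) = 363.9
  B: 0 + 2(238.6) − 1(378.2) = 99
  E: 0 + 2(378.2) = 756.4
Total out = 1219 lbmol/h; y_E = 756.4 / 1219 = 0.6203.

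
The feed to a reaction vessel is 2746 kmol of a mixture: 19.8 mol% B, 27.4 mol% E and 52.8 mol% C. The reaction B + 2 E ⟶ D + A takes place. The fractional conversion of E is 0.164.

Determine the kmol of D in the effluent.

61.7 kmol

E reacted = 0.164 × 752.4 = 123.4 kmol; ν_E = −2, so ξ = 123.4/2 = 61.7 kmol.
Outlet amounts (n = n₀ + ν ξ):
  B: 543.7 − 1(61.7) = 482
  E: 752.4 − 2(61.7) = 629
  D: 0 + 1(61.7) = 61.7
  A: 0 + 1(61.7) = 61.7
  C: 1450 (inert)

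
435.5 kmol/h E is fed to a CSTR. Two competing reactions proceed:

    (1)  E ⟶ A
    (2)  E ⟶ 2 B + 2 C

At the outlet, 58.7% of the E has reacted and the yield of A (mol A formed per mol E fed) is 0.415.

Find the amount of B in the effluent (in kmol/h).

150 kmol/h

Yield of A: 1ξ₁ / 435.5 = 0.415 → ξ₁ = 180.7 kmol/h.
Conversion of E: 1ξ₁ + 1ξ₂ = 0.587 × 435.5 = 255.6 → ξ₂ = 74.91 kmol/h.
Outlet amounts (n = n₀ + Σ ν·ξ):
  E: 435.5 − 1(180.7) − 1(74.91) = 179.9
  A: 0 + 1(180.7) = 180.7
  B: 0 + 2(74.91) = 149.8
  C: 0 + 2(74.91) = 149.8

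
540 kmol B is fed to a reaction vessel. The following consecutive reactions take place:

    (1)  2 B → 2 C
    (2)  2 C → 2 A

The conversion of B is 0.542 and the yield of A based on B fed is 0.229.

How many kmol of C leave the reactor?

Conversion of B: B consumed = 2ξ₁ = 0.542 × 540 → ξ₁ = 146.3 kmol.
Yield of A: 2ξ₂ / 540 = 0.229 → ξ₂ = 61.83 kmol.
Outlet amounts (n = n₀ + Σ ν·ξ):
  B: 540 − 2(146.3) = 247.3
  C: 0 + 2(146.3) − 2(61.83) = 169
  A: 0 + 2(61.83) = 123.7

169 kmol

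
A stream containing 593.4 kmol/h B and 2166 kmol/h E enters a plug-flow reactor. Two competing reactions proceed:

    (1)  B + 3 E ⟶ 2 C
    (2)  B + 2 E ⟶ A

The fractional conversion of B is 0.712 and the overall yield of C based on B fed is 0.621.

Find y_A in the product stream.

Yield of C: 2ξ₁ / 593.4 = 0.621 → ξ₁ = 184.3 kmol/h.
Conversion of B: 1ξ₁ + 1ξ₂ = 0.712 × 593.4 = 422.5 → ξ₂ = 238.3 kmol/h.
Outlet amounts (n = n₀ + Σ ν·ξ):
  B: 593.4 − 1(184.3) − 1(238.3) = 170.9
  E: 2166 − 3(184.3) − 2(238.3) = 1137
  C: 0 + 2(184.3) = 368.5
  A: 0 + 1(238.3) = 238.3
Total out = 1914 kmol/h; y_A = 238.3 / 1914 = 0.1245.

0.124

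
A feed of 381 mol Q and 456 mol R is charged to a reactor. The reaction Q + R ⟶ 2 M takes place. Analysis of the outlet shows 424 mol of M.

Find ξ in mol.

ξ = 212 mol

For M: n = n₀ + 2ξ → 424 = 0 + 2ξ, giving ξ = 212 mol.
Outlet amounts (n = n₀ + ν ξ):
  Q: 381 − 1(212) = 169
  R: 456 − 1(212) = 244
  M: 0 + 2(212) = 424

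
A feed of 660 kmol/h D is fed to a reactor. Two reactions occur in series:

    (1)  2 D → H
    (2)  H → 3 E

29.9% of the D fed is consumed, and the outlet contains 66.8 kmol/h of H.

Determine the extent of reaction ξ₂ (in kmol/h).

ξ₂ = 31.9 kmol/h

Conversion of D: D consumed = 2ξ₁ = 0.299 × 660 → ξ₁ = 98.67 kmol/h.
H balance: n_H = 0 + 1ξ₁ − 1ξ₂ = 66.8 → ξ₂ = (1·98.67 − 66.8)/1 = 31.87 kmol/h.
Outlet amounts (n = n₀ + Σ ν·ξ):
  D: 660 − 2(98.67) = 462.7
  H: 0 + 1(98.67) − 1(31.87) = 66.8
  E: 0 + 3(31.87) = 95.61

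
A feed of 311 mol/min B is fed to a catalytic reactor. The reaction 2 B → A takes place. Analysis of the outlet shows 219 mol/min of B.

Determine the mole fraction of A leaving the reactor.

0.174

For B: n = n₀ − 2ξ → 219 = 311 − 2ξ, giving ξ = 46 mol/min.
Outlet amounts (n = n₀ + ν ξ):
  B: 311 − 2(46) = 219
  A: 0 + 1(46) = 46
Total out = 265 mol/min; y_A = 46 / 265 = 0.1736.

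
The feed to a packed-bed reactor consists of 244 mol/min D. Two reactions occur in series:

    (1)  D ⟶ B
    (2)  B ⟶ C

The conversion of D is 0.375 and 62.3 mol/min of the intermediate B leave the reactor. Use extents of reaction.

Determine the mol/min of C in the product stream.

29.2 mol/min

Conversion of D: D consumed = 1ξ₁ = 0.375 × 244 → ξ₁ = 91.5 mol/min.
B balance: n_B = 0 + 1ξ₁ − 1ξ₂ = 62.3 → ξ₂ = (1·91.5 − 62.3)/1 = 29.2 mol/min.
Outlet amounts (n = n₀ + Σ ν·ξ):
  D: 244 − 1(91.5) = 152.5
  B: 0 + 1(91.5) − 1(29.2) = 62.3
  C: 0 + 1(29.2) = 29.2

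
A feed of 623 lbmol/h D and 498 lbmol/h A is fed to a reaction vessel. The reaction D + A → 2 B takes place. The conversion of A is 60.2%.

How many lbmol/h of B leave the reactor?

A reacted = 0.602 × 498 = 299.8 lbmol/h; ν_A = −1, so ξ = 299.8/1 = 299.8 lbmol/h.
Outlet amounts (n = n₀ + ν ξ):
  D: 623 − 1(299.8) = 323.2
  A: 498 − 1(299.8) = 198.2
  B: 0 + 2(299.8) = 599.6

600 lbmol/h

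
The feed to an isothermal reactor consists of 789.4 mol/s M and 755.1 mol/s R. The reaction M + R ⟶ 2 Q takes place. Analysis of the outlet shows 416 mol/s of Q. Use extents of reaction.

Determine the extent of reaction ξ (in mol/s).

For Q: n = n₀ + 2ξ → 416 = 0 + 2ξ, giving ξ = 208 mol/s.
Outlet amounts (n = n₀ + ν ξ):
  M: 789.4 − 1(208) = 581.4
  R: 755.1 − 1(208) = 547.1
  Q: 0 + 2(208) = 416

ξ = 208 mol/s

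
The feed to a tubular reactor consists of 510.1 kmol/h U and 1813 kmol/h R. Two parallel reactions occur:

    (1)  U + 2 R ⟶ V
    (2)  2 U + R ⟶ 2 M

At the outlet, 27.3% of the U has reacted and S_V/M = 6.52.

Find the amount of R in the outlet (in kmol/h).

Conversion of U: U consumed = 0.273 × 510.1 = 139.3 kmol/h = 1ξ₁ + 2ξ₂.
Selectivity: 1ξ₁ / (2ξ₂) = 6.52 → ξ₁ = 13.04 ξ₂.
Substitute: (1·13.04 + 2) ξ₂ = 139.3 → ξ₂ = 9.259 kmol/h, ξ₁ = 120.7 kmol/h.
Outlet amounts (n = n₀ + Σ ν·ξ):
  U: 510.1 − 1(120.7) − 2(9.259) = 370.8
  R: 1813 − 2(120.7) − 1(9.259) = 1562
  V: 0 + 1(120.7) = 120.7
  M: 0 + 2(9.259) = 18.52

1560 kmol/h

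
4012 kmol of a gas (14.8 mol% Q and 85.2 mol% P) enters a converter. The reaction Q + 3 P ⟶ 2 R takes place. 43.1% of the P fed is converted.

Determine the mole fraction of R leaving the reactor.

0.324

P reacted = 0.431 × 3418 = 1473 kmol; ν_P = −3, so ξ = 1473/3 = 491.1 kmol.
Outlet amounts (n = n₀ + ν ξ):
  Q: 593.8 − 1(491.1) = 102.7
  P: 3418 − 3(491.1) = 1945
  R: 0 + 2(491.1) = 982.2
Total out = 3030 kmol; y_R = 982.2 / 3030 = 0.3242.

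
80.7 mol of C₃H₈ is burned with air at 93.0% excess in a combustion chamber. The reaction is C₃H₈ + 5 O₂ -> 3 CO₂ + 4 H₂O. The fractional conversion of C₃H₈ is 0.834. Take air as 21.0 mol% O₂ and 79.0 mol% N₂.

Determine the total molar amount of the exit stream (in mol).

3860 mol

Stoichiometric O₂ = 5 × 80.7 = 403.5 mol; O₂ fed = 403.5 × 1.930 = 778.8 mol.
N₂ fed = 778.8 × 79/21 = 2930 mol.
Fuel reacted = 0.834 × 80.7 → ξ = 67.3 mol.
Outlet (n = n₀ + ν ξ):
  C₃H₈: 80.7 − 1(67.3) = 13.4
  O₂: 778.8 − 5(67.3) = 442.2
  N₂: 2930 (inert)
  CO₂: 0 + 3(67.3) = 201.9
  H₂O: 0 + 4(67.3) = 269.2
Total out = 13.4 + 442.2 + 2930 + 201.9 + 269.2 = 3856 mol.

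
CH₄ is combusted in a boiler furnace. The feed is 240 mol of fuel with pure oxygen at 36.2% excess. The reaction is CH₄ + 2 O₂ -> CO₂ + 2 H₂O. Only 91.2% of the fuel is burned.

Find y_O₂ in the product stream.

Stoichiometric O₂ = 2 × 240 = 480 mol; O₂ fed = 480 × 1.362 = 653.8 mol.
Fuel reacted = 0.912 × 240 → ξ = 218.9 mol.
Outlet (n = n₀ + ν ξ):
  CH₄: 240 − 1(218.9) = 21.12
  O₂: 653.8 − 2(218.9) = 216
  CO₂: 0 + 1(218.9) = 218.9
  H₂O: 0 + 2(218.9) = 437.8
Total out = 893.8 mol; y_O₂ = 216 / 893.8 = 0.2417.

0.242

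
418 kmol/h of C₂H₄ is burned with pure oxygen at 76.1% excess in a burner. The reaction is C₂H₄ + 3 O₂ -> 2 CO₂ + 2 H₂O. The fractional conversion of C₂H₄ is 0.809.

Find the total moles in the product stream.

Stoichiometric O₂ = 3 × 418 = 1254 kmol/h; O₂ fed = 1254 × 1.761 = 2208 kmol/h.
Fuel reacted = 0.809 × 418 → ξ = 338.2 kmol/h.
Outlet (n = n₀ + ν ξ):
  C₂H₄: 418 − 1(338.2) = 79.84
  O₂: 2208 − 3(338.2) = 1194
  CO₂: 0 + 2(338.2) = 676.3
  H₂O: 0 + 2(338.2) = 676.3
Total out = 79.84 + 1194 + 676.3 + 676.3 = 2626 kmol/h.

2630 kmol/h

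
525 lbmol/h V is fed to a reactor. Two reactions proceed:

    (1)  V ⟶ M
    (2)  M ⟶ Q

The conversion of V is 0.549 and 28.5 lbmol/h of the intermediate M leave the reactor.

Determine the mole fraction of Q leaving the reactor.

0.495

Conversion of V: V consumed = 1ξ₁ = 0.549 × 525 → ξ₁ = 288.2 lbmol/h.
M balance: n_M = 0 + 1ξ₁ − 1ξ₂ = 28.5 → ξ₂ = (1·288.2 − 28.5)/1 = 259.7 lbmol/h.
Outlet amounts (n = n₀ + Σ ν·ξ):
  V: 525 − 1(288.2) = 236.8
  M: 0 + 1(288.2) − 1(259.7) = 28.5
  Q: 0 + 1(259.7) = 259.7
Total out = 525 lbmol/h; y_Q = 259.7 / 525 = 0.4947.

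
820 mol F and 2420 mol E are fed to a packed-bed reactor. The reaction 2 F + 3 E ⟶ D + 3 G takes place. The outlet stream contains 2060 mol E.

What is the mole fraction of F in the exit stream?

0.186

For E: n = n₀ − 3ξ → 2060 = 2420 − 3ξ, giving ξ = 120 mol.
Outlet amounts (n = n₀ + ν ξ):
  F: 820 − 2(120) = 580
  E: 2420 − 3(120) = 2060
  D: 0 + 1(120) = 120
  G: 0 + 3(120) = 360
Total out = 3120 mol; y_F = 580 / 3120 = 0.1859.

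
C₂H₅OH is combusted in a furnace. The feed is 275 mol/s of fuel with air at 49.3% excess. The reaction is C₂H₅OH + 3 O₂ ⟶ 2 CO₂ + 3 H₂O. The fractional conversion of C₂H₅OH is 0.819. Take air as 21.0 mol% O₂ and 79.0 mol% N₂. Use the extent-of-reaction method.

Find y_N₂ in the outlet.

0.728

Stoichiometric O₂ = 3 × 275 = 825 mol/s; O₂ fed = 825 × 1.493 = 1232 mol/s.
N₂ fed = 1232 × 79/21 = 4634 mol/s.
Fuel reacted = 0.819 × 275 → ξ = 225.2 mol/s.
Outlet (n = n₀ + ν ξ):
  C₂H₅OH: 275 − 1(225.2) = 49.78
  O₂: 1232 − 3(225.2) = 556
  N₂: 4634 (inert)
  CO₂: 0 + 2(225.2) = 450.4
  H₂O: 0 + 3(225.2) = 675.7
Total out = 6366 mol/s; y_N₂ = 4634 / 6366 = 0.7279.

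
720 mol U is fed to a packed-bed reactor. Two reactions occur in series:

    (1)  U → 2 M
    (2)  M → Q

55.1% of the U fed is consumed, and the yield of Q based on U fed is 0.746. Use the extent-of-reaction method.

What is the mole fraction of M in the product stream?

0.23

Conversion of U: U consumed = 1ξ₁ = 0.551 × 720 → ξ₁ = 396.7 mol.
Yield of Q: 1ξ₂ / 720 = 0.746 → ξ₂ = 537.1 mol.
Outlet amounts (n = n₀ + Σ ν·ξ):
  U: 720 − 1(396.7) = 323.3
  M: 0 + 2(396.7) − 1(537.1) = 256.3
  Q: 0 + 1(537.1) = 537.1
Total out = 1117 mol; y_M = 256.3 / 1117 = 0.2295.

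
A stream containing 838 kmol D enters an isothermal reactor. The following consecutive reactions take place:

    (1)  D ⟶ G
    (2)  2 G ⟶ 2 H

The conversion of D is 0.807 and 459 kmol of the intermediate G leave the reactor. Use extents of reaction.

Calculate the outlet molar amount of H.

Conversion of D: D consumed = 1ξ₁ = 0.807 × 838 → ξ₁ = 676.3 kmol.
G balance: n_G = 0 + 1ξ₁ − 2ξ₂ = 459 → ξ₂ = (1·676.3 − 459)/2 = 108.6 kmol.
Outlet amounts (n = n₀ + Σ ν·ξ):
  D: 838 − 1(676.3) = 161.7
  G: 0 + 1(676.3) − 2(108.6) = 459
  H: 0 + 2(108.6) = 217.3

217 kmol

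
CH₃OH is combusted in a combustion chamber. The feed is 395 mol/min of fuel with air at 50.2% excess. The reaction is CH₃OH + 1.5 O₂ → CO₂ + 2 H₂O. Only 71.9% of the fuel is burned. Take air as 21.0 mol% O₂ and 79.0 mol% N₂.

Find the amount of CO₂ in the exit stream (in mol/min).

Stoichiometric O₂ = 1.5 × 395 = 592.5 mol/min; O₂ fed = 592.5 × 1.502 = 889.9 mol/min.
N₂ fed = 889.9 × 79/21 = 3348 mol/min.
Fuel reacted = 0.719 × 395 → ξ = 284 mol/min.
Outlet (n = n₀ + ν ξ):
  CH₃OH: 395 − 1(284) = 111
  O₂: 889.9 − 1.5(284) = 463.9
  N₂: 3348 (inert)
  CO₂: 0 + 1(284) = 284
  H₂O: 0 + 2(284) = 568

284 mol/min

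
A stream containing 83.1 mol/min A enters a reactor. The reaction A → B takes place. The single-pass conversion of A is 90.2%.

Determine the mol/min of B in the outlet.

A reacted = 0.902 × 83.1 = 74.96 mol/min; ν_A = −1, so ξ = 74.96/1 = 74.96 mol/min.
Outlet amounts (n = n₀ + ν ξ):
  A: 83.1 − 1(74.96) = 8.144
  B: 0 + 1(74.96) = 74.96

75 mol/min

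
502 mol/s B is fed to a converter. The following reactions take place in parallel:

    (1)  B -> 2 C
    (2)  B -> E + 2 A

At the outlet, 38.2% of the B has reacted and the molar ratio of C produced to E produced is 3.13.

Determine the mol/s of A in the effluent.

150 mol/s

Conversion of B: B consumed = 0.382 × 502 = 191.8 mol/s = 1ξ₁ + 1ξ₂.
Selectivity: 2ξ₁ / (1ξ₂) = 3.13 → ξ₁ = 1.565 ξ₂.
Substitute: (1·1.565 + 1) ξ₂ = 191.8 → ξ₂ = 74.76 mol/s, ξ₁ = 117 mol/s.
Outlet amounts (n = n₀ + Σ ν·ξ):
  B: 502 − 1(117) − 1(74.76) = 310.2
  C: 0 + 2(117) = 234
  E: 0 + 1(74.76) = 74.76
  A: 0 + 2(74.76) = 149.5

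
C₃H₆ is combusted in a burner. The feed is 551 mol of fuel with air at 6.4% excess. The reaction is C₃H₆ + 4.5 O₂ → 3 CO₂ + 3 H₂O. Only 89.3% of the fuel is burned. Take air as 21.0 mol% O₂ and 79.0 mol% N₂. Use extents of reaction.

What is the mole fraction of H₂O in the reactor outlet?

0.11

Stoichiometric O₂ = 4.5 × 551 = 2480 mol; O₂ fed = 2480 × 1.064 = 2638 mol.
N₂ fed = 2638 × 79/21 = 9925 mol.
Fuel reacted = 0.893 × 551 → ξ = 492 mol.
Outlet (n = n₀ + ν ξ):
  C₃H₆: 551 − 1(492) = 58.96
  O₂: 2638 − 4.5(492) = 424
  N₂: 9925 (inert)
  CO₂: 0 + 3(492) = 1476
  H₂O: 0 + 3(492) = 1476
Total out = 13360 mol; y_H₂O = 1476 / 13360 = 0.1105.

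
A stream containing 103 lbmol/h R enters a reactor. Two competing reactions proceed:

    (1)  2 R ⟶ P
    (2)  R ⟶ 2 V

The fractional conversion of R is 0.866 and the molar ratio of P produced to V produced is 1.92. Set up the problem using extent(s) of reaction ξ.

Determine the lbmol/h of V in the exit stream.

Conversion of R: R consumed = 0.866 × 103 = 89.2 lbmol/h = 2ξ₁ + 1ξ₂.
Selectivity: 1ξ₁ / (2ξ₂) = 1.92 → ξ₁ = 3.84 ξ₂.
Substitute: (2·3.84 + 1) ξ₂ = 89.2 → ξ₂ = 10.28 lbmol/h, ξ₁ = 39.46 lbmol/h.
Outlet amounts (n = n₀ + Σ ν·ξ):
  R: 103 − 2(39.46) − 1(10.28) = 13.8
  P: 0 + 1(39.46) = 39.46
  V: 0 + 2(10.28) = 20.55

20.6 lbmol/h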